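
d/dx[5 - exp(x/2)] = -exp(x/2)/2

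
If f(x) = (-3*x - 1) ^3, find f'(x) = -81*x^2 - 54*x - 9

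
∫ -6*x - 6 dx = -3*x^2 - 6*x + C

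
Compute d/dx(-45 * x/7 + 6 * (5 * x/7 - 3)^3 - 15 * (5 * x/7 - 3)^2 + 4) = 2250*x^2/343 - 3450*x/49 + 1215/7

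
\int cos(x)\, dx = sin(x) + C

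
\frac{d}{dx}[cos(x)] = -sin(x)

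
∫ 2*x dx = x^2 + C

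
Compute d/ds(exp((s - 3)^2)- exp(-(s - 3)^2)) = (2*s*exp(2*s^2 - 12*s + 18) + 2*s - 6*exp(2*s^2 - 12*s + 18) - 6)*exp(-s^2 + 6*s - 9)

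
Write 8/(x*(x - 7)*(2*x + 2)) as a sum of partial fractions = 1/(2*(x + 1)) + 1/(14*(x - 7)) - 4/(7*x)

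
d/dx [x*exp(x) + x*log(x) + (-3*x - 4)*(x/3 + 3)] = x*exp(x) - 2*x + exp(x) + log(x) - 28/3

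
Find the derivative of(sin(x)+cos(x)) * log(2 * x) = sqrt(2)*(x*log(x)*cos(x + pi/4) + x*log(2)*cos(x + pi/4) + sin(x + pi/4))/x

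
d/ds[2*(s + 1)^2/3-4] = 4*s/3 + 4/3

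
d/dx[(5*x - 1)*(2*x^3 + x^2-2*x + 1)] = 40*x^3 + 9*x^2 - 22*x + 7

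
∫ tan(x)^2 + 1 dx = tan(x) + C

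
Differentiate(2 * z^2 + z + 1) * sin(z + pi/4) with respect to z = 2*z^2*cos(z + pi/4) + 3*sqrt(2)*z*sin(z)/2 + 5*sqrt(2)*z*cos(z)/2 + sqrt(2)*cos(z)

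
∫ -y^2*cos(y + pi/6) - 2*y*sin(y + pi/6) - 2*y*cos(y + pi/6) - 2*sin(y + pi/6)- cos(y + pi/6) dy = (-y^2 - 2*y - 1)*sin(y + pi/6) + C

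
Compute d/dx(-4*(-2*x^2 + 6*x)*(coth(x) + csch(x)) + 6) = -(8*x^2*cosh(x) + 8*x^2 - 16*x*sinh(x) - 8*x*sinh(2*x) - 24*x*cosh(x) - 24*x + 24*sinh(x) + 12*sinh(2*x))/sinh(x)^2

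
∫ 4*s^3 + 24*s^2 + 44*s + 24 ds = s^4 + 8*s^3 + 22*s^2 + 24*s + C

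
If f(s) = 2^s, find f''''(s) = 2^s*log(2)^4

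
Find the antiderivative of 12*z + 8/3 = 6*z^2 + 8*z/3 + C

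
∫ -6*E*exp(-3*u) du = 2*exp(1 - 3*u) + C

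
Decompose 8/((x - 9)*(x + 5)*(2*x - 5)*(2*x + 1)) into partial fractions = 16/(513*(2*x + 1)) - 16/(585*(2*x - 5)) - 4/(945*(x + 5)) + 4/(1729*(x - 9))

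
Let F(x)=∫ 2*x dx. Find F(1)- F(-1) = 0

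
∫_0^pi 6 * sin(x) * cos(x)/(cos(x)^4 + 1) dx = 0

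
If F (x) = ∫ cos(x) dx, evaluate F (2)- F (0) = sin(2)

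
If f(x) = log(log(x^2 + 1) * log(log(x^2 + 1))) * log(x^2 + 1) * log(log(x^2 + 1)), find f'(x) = (2*x*log(log(x^2 + 1)*log(log(x^2 + 1)))*log(log(x^2 + 1)) + 2*x*log(log(x^2 + 1)*log(log(x^2 + 1))) + 2*x*log(log(x^2 + 1)) + 2*x)/(x^2 + 1)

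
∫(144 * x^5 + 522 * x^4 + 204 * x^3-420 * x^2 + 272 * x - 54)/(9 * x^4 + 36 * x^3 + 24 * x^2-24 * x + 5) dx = 8*x^2 - 6*x + log((3*x^2 + 6*x - 2)^2 + 1) + C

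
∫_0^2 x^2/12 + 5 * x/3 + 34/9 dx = 100/9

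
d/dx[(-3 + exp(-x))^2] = (6*exp(x) - 2)*exp(-2*x)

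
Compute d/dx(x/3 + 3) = 1/3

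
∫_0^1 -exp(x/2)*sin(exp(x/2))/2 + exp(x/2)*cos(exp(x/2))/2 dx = sqrt(2)*(-sin(pi/4 + 1) + sin(pi/4 + exp(1/2)))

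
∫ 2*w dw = w^2 + C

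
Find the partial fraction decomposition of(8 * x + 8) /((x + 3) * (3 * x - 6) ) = 16/(15*(x + 3)) + 8/(5*(x - 2))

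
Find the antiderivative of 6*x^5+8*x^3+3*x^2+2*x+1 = x^6 + 2*x^4 + x^3 + x^2 + x + C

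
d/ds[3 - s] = -1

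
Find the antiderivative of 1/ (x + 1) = log(x + 1) + C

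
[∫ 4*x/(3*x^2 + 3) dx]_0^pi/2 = 2*log(1 + pi^2/4)/3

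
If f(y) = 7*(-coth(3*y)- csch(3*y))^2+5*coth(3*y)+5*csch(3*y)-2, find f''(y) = 9*(25*sinh(3*y) + 20*sinh(6*y) + 5*sinh(9*y) + 322*cosh(3*y) + 112*cosh(6*y) + 14*cosh(9*y) + 224)/(cosh(6*y) - 1)^2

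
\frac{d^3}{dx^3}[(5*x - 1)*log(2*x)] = (-5*x - 2)/x^3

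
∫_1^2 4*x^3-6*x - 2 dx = 4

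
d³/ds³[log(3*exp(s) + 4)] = (-36*exp(2*s) + 48*exp(s))/(27*exp(3*s) + 108*exp(2*s) + 144*exp(s) + 64)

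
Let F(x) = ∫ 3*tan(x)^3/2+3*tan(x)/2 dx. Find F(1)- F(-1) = 0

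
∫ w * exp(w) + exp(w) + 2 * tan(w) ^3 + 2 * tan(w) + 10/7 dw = w*exp(w) + 10*w/7 + tan(w)^2 + C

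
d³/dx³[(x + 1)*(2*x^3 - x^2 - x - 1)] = 48*x + 6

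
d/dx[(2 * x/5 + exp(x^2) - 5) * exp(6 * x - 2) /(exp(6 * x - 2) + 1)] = (12*x*exp(6*x - 2) + 10*x*exp(x^2 + 6*x - 2) + 10*x*exp(x^2 + 12*x - 4) - 148*exp(6*x - 2) + 2*exp(12*x - 4) + 30*exp(x^2 + 6*x - 2))/(5*exp(-4)*exp(12*x) + 10*exp(-2)*exp(6*x) + 5)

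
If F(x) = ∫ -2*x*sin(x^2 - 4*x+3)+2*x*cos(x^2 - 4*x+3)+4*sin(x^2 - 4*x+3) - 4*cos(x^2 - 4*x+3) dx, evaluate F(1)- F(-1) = -sin(8) - cos(8) + 1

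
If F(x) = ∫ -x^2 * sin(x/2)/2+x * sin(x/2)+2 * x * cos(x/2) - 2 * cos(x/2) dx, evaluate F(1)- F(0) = -cos(1/2)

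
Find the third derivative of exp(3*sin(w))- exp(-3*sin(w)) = 3*(-9*exp(6*sin(w))*sin(w) + 9*exp(6*sin(w))*cos(w)^2 - exp(6*sin(w)) + 9*sin(w) + 9*cos(w)^2 - 1)*exp(-3*sin(w))*cos(w)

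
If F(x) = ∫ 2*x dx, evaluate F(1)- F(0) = 1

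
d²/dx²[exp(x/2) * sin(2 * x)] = (-15*sin(2*x)/4 + 2*cos(2*x))*exp(x/2)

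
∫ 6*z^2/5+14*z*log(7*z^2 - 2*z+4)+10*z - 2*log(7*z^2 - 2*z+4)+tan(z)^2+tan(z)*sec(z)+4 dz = 2*z^3/5 - 2*z^2 + 5*z + (7*z^2 - 2*z + 4)*log(7*z^2 - 2*z + 4) + tan(z) + sec(z) + C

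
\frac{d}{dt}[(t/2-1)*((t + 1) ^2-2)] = 3*t^2/2 - 5/2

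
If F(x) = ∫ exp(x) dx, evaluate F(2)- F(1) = -E + exp(2)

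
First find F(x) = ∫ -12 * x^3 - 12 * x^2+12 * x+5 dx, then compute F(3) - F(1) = -286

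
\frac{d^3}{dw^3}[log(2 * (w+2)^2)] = 4/(w^3 + 6*w^2 + 12*w + 8)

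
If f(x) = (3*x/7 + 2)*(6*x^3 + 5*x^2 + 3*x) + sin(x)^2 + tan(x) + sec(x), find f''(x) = 216*x^2/7 + 594*x/7 - 2*sin(x)^2 + 2*cos(x)^2 + 2*tan(x)^3 + 2*tan(x)^2*sec(x) + 2*tan(x) + sec(x) + 158/7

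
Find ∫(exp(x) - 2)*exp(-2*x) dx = (1 - exp(x))*exp(-2*x) + C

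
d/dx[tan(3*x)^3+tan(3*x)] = 9*tan(3*x)^4 + 12*tan(3*x)^2 + 3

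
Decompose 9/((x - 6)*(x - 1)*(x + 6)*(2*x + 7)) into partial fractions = 8/(95*(2*x + 7)) - 3/(140*(x + 6)) - 1/(35*(x - 1)) + 3/(380*(x - 6))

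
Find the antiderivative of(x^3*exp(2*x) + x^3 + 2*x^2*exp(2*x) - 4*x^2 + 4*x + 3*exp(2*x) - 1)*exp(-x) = 2*(x^3 - x^2 + 2*x + 1)*sinh(x) + C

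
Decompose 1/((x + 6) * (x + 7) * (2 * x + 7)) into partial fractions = 4/(35*(2*x + 7)) + 1/(7*(x + 7)) - 1/(5*(x + 6))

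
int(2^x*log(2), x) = 2^x + C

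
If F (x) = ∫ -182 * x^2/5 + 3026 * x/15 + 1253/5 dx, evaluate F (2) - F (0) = 4038/5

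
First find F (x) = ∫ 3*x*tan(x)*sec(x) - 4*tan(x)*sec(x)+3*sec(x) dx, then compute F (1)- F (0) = 4 - sec(1)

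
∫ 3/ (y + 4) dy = 3*log(y + 4) + C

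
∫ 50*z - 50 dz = 25*z^2 - 50*z + C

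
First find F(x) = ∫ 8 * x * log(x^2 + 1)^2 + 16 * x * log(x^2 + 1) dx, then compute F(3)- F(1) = -8*log(2)^2 + 40*log(10)^2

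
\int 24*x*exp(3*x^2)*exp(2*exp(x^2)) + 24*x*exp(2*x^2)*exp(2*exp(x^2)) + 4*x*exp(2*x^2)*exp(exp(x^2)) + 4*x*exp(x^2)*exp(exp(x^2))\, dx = 2*exp(x^2 + exp(x^2)) + 6*exp(2*x^2 + 2*exp(x^2)) + C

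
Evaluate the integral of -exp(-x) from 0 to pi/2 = -1 + exp(-pi/2)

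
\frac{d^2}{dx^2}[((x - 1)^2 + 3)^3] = 30*x^4 - 120*x^3 + 288*x^2 - 336*x + 192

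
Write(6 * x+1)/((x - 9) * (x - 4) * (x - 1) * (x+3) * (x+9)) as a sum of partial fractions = -53/(14040*(x + 9)) + 17/(2016*(x + 3)) + 7/(960*(x - 1)) - 5/(273*(x - 4)) + 11/(1728*(x - 9))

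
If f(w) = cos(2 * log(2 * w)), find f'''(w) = 4*(sin(2*log(w) + 2*log(2)) + 3*cos(2*log(w) + 2*log(2)))/w^3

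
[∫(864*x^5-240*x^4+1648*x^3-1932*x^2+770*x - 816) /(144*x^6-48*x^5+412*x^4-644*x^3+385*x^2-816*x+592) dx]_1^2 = -log(25/16) + log(2405/4)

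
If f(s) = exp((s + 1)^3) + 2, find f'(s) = 3*s^2*exp(s^3 + 3*s^2 + 3*s + 1) + 6*s*exp(s^3 + 3*s^2 + 3*s + 1) + 3*exp(s^3 + 3*s^2 + 3*s + 1)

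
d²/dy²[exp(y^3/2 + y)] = 9*y^4*exp(y^3/2 + y)/4 + 3*y^2*exp(y^3/2 + y) + 3*y*exp(y^3/2 + y) + exp(y^3/2 + y)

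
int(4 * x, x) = 2*x^2 + C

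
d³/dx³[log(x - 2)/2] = 1/(x^3 - 6*x^2 + 12*x - 8)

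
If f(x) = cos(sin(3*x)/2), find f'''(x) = 27*(6*sin(3*x)*cos(sin(3*x)/2) + sin(sin(3*x)/2)*cos(3*x)^2 + 4*sin(sin(3*x)/2))*cos(3*x)/8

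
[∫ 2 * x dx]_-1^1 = 0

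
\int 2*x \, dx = x^2 + C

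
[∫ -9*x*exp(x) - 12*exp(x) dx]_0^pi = 3*(-3*pi - 1)*exp(pi) + 3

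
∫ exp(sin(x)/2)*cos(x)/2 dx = exp(sin(x)/2) + C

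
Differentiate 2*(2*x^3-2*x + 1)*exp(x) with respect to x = 4*x^3*exp(x) + 12*x^2*exp(x) - 4*x*exp(x) - 2*exp(x)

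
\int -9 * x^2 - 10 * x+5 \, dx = -3*x^3 - 5*x^2 + 5*x + C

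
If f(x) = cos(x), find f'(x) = -sin(x)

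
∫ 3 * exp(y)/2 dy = 3*exp(y)/2 + C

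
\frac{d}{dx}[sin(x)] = cos(x)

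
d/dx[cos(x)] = -sin(x)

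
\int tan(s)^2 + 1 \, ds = tan(s) + C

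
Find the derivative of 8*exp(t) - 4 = 8*exp(t)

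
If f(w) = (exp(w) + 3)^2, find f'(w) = 2*exp(2*w) + 6*exp(w)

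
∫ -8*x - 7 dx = -4*x^2 - 7*x + C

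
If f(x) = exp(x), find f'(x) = exp(x)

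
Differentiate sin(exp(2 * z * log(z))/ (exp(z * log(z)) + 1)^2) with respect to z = 2*(log(z) + 1)*exp(2*z*log(z))*cos(exp(2*z*log(z))/(exp(2*z*log(z)) + 2*exp(z*log(z)) + 1))/(exp(3*z*log(z)) + 3*exp(2*z*log(z)) + 3*exp(z*log(z)) + 1)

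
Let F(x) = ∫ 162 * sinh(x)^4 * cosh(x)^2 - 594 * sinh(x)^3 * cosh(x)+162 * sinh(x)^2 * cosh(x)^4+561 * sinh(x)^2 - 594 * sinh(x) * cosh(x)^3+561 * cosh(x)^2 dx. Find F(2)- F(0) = -3*(5 - 3*sinh(4)/2)^2 + 21*sinh(4)/2 + 325 - 2*(5 - 3*sinh(4)/2)^3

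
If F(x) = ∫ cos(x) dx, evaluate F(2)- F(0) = sin(2)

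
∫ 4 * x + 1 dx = 2*x^2 + x + C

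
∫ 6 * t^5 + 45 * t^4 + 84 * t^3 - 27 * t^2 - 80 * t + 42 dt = t^6 + 9*t^5 + 21*t^4 - 9*t^3 - 40*t^2 + 42*t + C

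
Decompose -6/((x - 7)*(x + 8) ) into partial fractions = 2/(5*(x + 8)) - 2/(5*(x - 7))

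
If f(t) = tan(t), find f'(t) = cos(t)^(-2)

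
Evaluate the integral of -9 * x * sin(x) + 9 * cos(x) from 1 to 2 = 18*cos(2) - 9*cos(1)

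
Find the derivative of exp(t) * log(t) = (t*exp(t)*log(t) + exp(t))/t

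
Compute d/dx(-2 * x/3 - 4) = -2/3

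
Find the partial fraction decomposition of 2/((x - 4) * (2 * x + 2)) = -1/(5*(x + 1)) + 1/(5*(x - 4))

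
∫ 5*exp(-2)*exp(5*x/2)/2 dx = exp(5*x/2 - 2) + C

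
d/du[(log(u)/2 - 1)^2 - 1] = (log(u) - 2)/(2*u)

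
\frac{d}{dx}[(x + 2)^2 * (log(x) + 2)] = (2*x^2*log(x) + 5*x^2 + 4*x*log(x) + 12*x + 4)/x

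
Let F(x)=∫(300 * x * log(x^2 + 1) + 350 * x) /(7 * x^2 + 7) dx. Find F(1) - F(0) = 75*log(2)^2/7 + 25*log(2)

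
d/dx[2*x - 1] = 2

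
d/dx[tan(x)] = cos(x)^(-2)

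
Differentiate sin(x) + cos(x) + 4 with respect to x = -sin(x) + cos(x)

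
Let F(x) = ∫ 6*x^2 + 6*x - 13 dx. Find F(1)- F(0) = -8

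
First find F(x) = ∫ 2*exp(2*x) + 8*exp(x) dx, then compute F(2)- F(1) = -(E + 4)^2 + (4 + exp(2))^2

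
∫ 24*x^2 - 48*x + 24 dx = 8*x^3 - 24*x^2 + 24*x + C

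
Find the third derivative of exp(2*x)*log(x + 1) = (8*x^3*exp(2*x)*log(x + 1) + 24*x^2*exp(2*x)*log(x + 1) + 12*x^2*exp(2*x) + 24*x*exp(2*x)*log(x + 1) + 18*x*exp(2*x) + 8*exp(2*x)*log(x + 1) + 8*exp(2*x))/(x^3 + 3*x^2 + 3*x + 1)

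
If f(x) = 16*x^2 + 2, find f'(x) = 32*x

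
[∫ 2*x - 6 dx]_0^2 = -8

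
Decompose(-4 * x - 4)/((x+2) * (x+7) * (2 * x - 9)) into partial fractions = -88/(299*(2*x - 9)) + 24/(115*(x + 7)) - 4/(65*(x + 2))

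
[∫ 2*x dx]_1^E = -1 + exp(2)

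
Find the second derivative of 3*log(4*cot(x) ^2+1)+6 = 24*(tan(x)^4 + 3 + 4/tan(x)^2)/(tan(x)^2 + 4)^2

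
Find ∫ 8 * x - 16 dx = 4*x^2 - 16*x + C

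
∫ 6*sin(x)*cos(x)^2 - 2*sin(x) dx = 2*sin(x)^2*cos(x) + C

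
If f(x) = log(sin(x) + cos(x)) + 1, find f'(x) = 1/tan(x + pi/4)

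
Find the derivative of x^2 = 2*x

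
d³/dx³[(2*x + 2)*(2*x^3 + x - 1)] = 96*x + 24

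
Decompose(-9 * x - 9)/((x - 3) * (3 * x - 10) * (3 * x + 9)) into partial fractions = -117/(19*(3*x - 10)) + 1/(19*(x + 3)) + 2/(x - 3)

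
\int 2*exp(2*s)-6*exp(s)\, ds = (exp(s) - 3)^2 + C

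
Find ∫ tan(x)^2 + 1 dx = tan(x) + C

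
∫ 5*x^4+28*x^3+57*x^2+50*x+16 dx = x^5 + 7*x^4 + 19*x^3 + 25*x^2 + 16*x + C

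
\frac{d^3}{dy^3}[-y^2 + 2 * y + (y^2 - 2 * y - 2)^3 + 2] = 120*y^3 - 360*y^2 + 144*y + 96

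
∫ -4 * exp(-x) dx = 4*exp(-x) + C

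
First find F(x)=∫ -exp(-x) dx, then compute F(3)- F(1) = -exp(-1) + exp(-3)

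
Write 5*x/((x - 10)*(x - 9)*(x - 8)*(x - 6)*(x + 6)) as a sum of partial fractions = -1/(1344*(x + 6)) - 5/(48*(x - 6)) + 5/(7*(x - 8)) - 1/(x - 9) + 25/(64*(x - 10))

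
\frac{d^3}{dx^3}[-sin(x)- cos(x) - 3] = -sin(x) + cos(x)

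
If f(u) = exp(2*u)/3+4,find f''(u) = 4*exp(2*u)/3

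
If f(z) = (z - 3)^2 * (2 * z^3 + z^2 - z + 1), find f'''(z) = 120*z^2 - 264*z + 66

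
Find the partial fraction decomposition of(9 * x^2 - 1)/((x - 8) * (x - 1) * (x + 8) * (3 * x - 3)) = -575/(3888*(x + 8)) - 1150/(11907*(x - 1)) - 8/(189*(x - 1)^2) + 575/(2352*(x - 8))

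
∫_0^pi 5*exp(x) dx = -5 + 5*exp(pi)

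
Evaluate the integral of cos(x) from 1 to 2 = -sin(1) + sin(2)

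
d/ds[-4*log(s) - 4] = -4/s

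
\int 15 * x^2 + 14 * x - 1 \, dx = 5*x^3 + 7*x^2 - x + C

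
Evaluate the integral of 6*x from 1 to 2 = 9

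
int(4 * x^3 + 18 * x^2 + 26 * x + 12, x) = x^4 + 6*x^3 + 13*x^2 + 12*x + C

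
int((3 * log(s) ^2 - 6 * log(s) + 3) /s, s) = (log(s) - 1)^3 + C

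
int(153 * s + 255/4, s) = 153*s^2/2 + 255*s/4 + C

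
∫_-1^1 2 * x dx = 0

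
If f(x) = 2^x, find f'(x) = 2^x*log(2)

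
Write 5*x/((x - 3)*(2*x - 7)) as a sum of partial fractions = 35/(2*x - 7) - 15/(x - 3)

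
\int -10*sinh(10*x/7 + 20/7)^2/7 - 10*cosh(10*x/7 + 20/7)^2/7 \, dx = -sinh(10*x/7 + 20/7)*cosh(10*x/7 + 20/7) + C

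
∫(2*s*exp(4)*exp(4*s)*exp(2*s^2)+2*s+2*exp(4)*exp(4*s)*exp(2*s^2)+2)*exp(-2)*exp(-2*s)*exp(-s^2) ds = 2*sinh((s + 1)^2 + 1) + C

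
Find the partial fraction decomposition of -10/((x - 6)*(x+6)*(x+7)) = -10/(13*(x + 7)) + 5/(6*(x + 6)) - 5/(78*(x - 6))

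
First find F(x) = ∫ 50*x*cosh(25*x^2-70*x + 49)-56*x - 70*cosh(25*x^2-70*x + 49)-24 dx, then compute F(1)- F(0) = -sinh(49) - 52 + sinh(4)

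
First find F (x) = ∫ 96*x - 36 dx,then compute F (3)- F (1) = 312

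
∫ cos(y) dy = sin(y) + C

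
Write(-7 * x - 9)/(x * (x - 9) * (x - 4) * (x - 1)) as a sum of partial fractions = -2/(3*(x - 1)) + 37/(60*(x - 4)) - 1/(5*(x - 9)) + 1/(4*x)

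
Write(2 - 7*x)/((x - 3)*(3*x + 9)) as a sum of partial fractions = -23/(18*(x + 3)) - 19/(18*(x - 3))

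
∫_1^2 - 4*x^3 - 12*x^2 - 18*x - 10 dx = -80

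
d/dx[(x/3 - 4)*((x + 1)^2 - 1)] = x^2 - 20*x/3 - 8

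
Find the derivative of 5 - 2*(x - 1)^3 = -6*x^2 + 12*x - 6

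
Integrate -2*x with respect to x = -x^2 + C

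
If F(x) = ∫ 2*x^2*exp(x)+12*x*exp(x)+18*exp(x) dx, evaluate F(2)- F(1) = -20*E + 34*exp(2)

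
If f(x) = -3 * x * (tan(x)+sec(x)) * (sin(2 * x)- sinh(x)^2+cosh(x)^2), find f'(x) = -3*(2*x*sin(x) + 2*x*sin(2*x) + x*sin(4*x) + 3*x*cos(x) + x*cos(3*x) + 2*x + sin(x) + sin(2*x) + sin(3*x) + 2*cos(x) - cos(2*x)^2 + 1)/(cos(2*x) + 1)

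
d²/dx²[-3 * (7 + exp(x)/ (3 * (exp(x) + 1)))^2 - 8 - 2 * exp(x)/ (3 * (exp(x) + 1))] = (46*exp(3*x) - 4*exp(2*x) - 44*exp(x))/(3*exp(4*x) + 12*exp(3*x) + 18*exp(2*x) + 12*exp(x) + 3)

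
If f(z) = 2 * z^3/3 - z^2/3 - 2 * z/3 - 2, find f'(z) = 2*z^2 - 2*z/3 - 2/3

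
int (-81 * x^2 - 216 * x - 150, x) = -27*x^3 - 108*x^2 - 150*x + C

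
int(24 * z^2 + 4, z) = 8*z^3 + 4*z + C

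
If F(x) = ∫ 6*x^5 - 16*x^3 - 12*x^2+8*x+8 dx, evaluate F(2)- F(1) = -5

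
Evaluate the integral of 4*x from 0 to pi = 2*pi^2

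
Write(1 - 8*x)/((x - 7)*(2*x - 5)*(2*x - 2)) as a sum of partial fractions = 38/(27*(2*x - 5)) - 7/(36*(x - 1)) - 55/(108*(x - 7))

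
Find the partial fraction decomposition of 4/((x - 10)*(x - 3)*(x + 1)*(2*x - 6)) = -1/(88*(x + 1)) + 3/(392*(x - 3)) - 1/(14*(x - 3)^2) + 2/(539*(x - 10))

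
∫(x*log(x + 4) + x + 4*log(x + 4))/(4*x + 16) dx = x*log(x + 4)/4 + C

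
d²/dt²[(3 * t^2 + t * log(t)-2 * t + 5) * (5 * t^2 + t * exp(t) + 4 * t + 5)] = (3*t^4*exp(t) + t^3*exp(t)*log(t) + 16*t^3*exp(t) + 180*t^3 + 4*t^2*exp(t)*log(t) + 17*t^2*exp(t) + 30*t^2*log(t) + 37*t^2 + 2*t*exp(t)*log(t) + 9*t*exp(t) + 8*t*log(t) + 76*t + 5)/t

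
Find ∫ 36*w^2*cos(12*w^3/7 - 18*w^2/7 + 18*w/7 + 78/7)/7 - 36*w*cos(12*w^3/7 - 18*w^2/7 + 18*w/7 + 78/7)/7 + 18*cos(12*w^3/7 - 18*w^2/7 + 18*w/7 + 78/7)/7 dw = sin(6*(2*w^3 - 3*w^2 + 3*w + 13)/7) + C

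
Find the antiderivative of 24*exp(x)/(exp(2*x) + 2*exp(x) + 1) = 2*(29*exp(x) + 17)/(exp(x) + 1) + C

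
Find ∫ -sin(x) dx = cos(x) + C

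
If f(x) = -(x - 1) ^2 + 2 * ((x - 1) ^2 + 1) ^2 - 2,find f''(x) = 24*x^2 - 48*x + 30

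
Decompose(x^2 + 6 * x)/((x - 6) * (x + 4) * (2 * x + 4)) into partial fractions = -1/(5*(x + 4)) + 1/(4*(x + 2)) + 9/(20*(x - 6))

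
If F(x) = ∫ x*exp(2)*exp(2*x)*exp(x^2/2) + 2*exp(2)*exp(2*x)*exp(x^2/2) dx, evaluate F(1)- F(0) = -exp(2) + exp(9/2)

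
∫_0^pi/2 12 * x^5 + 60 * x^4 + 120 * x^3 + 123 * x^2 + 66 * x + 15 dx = -3 + (1 + pi/2)^3 + 2*(1 + pi/2)^6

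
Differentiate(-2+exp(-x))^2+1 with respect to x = (4*exp(x) - 2)*exp(-2*x)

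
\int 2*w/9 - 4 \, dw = w^2/9 - 4*w + C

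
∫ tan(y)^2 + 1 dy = tan(y) + C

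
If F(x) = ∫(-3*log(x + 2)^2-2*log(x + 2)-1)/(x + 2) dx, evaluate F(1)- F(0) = -log(3)^3 - log(3)^2 - log(3) + log(2)^3 + log(2)^2 + log(2)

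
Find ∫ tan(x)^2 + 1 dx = tan(x) + C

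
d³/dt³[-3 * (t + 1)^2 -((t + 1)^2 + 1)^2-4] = -24*t - 24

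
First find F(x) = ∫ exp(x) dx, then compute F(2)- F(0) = -1 + exp(2)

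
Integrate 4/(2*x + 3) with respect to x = 2*log(2*x + 3) + C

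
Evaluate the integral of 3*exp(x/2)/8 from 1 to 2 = -3*exp(1/2)/4 + 3*E/4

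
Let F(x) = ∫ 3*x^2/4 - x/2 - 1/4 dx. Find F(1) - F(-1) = 0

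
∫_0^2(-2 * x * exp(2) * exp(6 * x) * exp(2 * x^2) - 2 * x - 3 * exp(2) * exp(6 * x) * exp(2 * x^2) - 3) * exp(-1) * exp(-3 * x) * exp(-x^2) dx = -exp(11) - exp(-1) + exp(-11) + E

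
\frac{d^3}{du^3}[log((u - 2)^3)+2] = 6/(u^3 - 6*u^2 + 12*u - 8)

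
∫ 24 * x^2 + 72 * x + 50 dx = 8*x^3 + 36*x^2 + 50*x + C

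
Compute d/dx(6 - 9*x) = -9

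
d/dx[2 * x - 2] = 2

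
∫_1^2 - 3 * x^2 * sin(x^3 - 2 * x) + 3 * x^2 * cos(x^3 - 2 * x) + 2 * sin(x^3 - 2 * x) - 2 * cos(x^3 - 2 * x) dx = sin(4) + cos(4) - cos(1) + sin(1)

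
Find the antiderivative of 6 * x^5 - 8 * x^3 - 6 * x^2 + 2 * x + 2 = x^6 - 2*x^4 - 2*x^3 + x^2 + 2*x + C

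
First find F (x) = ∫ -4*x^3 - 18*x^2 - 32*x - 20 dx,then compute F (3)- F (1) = -404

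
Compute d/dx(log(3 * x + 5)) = 3/(3*x + 5)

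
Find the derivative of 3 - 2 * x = -2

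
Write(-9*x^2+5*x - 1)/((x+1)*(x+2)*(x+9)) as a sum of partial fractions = -775/(56*(x + 9)) + 47/(7*(x + 2)) - 15/(8*(x + 1))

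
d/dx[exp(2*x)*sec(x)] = (sin(x)/cos(x) + 2)*exp(2*x)/cos(x)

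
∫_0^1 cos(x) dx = sin(1)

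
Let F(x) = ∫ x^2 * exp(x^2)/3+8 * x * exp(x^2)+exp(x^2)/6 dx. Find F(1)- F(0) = -4 + 25*E/6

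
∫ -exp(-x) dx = exp(-x) + C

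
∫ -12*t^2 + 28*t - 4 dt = -4*t^3 + 14*t^2 - 4*t + C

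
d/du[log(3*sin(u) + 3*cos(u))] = 1/tan(u + pi/4)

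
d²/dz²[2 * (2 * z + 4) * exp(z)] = 4*z*exp(z) + 16*exp(z)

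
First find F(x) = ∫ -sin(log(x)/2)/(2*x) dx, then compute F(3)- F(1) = -1 + cos(log(3)/2)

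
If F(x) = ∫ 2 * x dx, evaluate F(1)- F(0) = 1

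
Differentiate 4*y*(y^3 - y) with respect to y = 16*y^3 - 8*y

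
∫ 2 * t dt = t^2 + C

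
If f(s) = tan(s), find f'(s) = cos(s)^(-2)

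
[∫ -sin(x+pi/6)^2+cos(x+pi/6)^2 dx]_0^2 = sin(pi/3 + 4)/2 - sqrt(3)/4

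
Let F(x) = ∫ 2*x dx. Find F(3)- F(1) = 8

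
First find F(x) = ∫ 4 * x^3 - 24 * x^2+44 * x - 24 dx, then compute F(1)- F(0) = -9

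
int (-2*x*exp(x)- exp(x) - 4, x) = -(2*x - 1)*(exp(x) + 2) + C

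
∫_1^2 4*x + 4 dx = 10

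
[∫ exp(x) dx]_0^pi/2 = -1 + exp(pi/2)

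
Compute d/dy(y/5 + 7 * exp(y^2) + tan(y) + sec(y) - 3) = 14*y*exp(y^2) + tan(y)^2 + tan(y)*sec(y) + 6/5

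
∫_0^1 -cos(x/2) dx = -2*sin(1/2)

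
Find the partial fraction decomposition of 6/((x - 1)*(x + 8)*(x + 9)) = 3/(5*(x + 9)) - 2/(3*(x + 8)) + 1/(15*(x - 1))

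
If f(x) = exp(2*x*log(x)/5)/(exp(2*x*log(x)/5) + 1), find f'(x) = (2*exp(2*x*log(x)/5)*log(x) + 2*exp(2*x*log(x)/5))/(5*exp(4*x*log(x)/5) + 10*exp(2*x*log(x)/5) + 5)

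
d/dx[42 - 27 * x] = -27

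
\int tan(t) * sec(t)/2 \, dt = sec(t)/2 + C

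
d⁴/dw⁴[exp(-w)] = exp(-w)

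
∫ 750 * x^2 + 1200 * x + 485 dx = 250*x^3 + 600*x^2 + 485*x + C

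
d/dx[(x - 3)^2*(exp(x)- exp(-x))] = (x^2*exp(2*x) + x^2 - 4*x*exp(2*x) - 8*x + 3*exp(2*x) + 15)*exp(-x)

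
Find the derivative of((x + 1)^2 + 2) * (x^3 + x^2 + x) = 5*x^4 + 12*x^3 + 18*x^2 + 10*x + 3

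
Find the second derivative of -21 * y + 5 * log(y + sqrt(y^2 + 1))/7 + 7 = (-10*y^3 - 10*y^2*sqrt(y^2 + 1) - 5*y)/(14*y^5 + 14*y^4*sqrt(y^2 + 1) + 28*y^3 + 21*y^2*sqrt(y^2 + 1) + 14*y + 7*sqrt(y^2 + 1))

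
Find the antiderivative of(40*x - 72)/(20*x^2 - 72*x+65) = log((18 - 10*x)^2 + 1) + C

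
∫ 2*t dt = t^2 + C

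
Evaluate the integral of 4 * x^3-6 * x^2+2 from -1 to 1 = 0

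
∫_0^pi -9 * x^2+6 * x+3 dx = -3*pi^3 + 3*pi + 3*pi^2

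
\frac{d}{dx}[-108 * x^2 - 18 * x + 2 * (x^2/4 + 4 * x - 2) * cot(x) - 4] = -x^2/(2*sin(x)^2) - 216*x + x/tan(x) - 8*x/sin(x)^2 - 18 + 8/tan(x) + 4/sin(x)^2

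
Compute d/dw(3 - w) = -1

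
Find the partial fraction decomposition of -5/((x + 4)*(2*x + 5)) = -10/(3*(2*x + 5)) + 5/(3*(x + 4))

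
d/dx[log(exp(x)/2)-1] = 1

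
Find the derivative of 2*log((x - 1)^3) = 6/(x - 1)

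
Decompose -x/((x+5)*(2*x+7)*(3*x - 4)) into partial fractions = -12/(551*(3*x - 4)) - 14/(87*(2*x + 7)) + 5/(57*(x + 5))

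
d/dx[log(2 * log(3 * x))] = 1/(x*log(x) + x*log(3))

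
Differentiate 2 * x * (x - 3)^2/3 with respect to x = 2*x^2 - 8*x + 6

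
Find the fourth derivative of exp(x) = exp(x)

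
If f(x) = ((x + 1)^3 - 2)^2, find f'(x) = 6*x^5 + 30*x^4 + 60*x^3 + 48*x^2 + 6*x - 6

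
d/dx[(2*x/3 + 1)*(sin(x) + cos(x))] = 2*sqrt(2)*x*cos(x + pi/4)/3 - sin(x)/3 + 5*cos(x)/3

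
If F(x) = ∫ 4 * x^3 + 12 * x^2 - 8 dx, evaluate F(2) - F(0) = 32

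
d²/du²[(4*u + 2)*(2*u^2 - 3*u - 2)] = 48*u - 16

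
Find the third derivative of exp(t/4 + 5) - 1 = exp(t/4 + 5)/64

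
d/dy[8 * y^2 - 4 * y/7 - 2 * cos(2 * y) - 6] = 16*y + 4*sin(2*y) - 4/7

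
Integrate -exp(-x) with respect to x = exp(-x) + C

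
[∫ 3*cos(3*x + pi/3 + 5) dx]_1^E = -sin(pi/3 + 8) + sin(pi/3 + 5 + 3*E)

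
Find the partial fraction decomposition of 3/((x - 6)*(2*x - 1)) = -6/(11*(2*x - 1)) + 3/(11*(x - 6))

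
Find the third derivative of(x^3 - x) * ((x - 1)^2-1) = 60*x^2 - 48*x - 6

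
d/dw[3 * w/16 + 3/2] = 3/16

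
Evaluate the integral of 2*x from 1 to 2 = 3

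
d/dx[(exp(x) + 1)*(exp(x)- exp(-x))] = (2*exp(3*x) + exp(2*x) + 1)*exp(-x)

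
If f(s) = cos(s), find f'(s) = -sin(s)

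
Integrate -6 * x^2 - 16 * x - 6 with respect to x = -2*x^3 - 8*x^2 - 6*x + C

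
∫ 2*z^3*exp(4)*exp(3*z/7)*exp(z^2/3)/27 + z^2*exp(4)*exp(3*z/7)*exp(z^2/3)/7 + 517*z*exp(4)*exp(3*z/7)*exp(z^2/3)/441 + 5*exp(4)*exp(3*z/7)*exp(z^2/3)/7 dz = (7*z^2 + 9*z + 84)*exp(z^2/3 + 3*z/7 + 4)/63 + C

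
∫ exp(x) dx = exp(x) + C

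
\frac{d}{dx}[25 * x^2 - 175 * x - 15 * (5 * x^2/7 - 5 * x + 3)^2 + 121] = -1500*x^3/49 + 2250*x^2/7 - 5800*x/7 + 275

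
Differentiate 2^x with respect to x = 2^x*log(2)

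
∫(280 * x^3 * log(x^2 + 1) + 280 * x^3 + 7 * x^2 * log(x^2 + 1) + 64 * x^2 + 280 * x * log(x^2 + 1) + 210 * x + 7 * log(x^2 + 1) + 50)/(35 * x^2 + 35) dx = 10*x/7 + (20*x^2 + x + 15)*log(x^2 + 1)/5 + C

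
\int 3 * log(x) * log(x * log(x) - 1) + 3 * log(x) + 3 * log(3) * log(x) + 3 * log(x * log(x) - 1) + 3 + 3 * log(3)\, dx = 3*(x*log(x) - 1)*log(3*x*log(x) - 3) + C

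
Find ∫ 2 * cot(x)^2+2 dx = -2*cot(x) + C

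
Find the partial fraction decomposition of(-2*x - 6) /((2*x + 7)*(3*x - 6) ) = -2/(33*(2*x + 7)) - 10/(33*(x - 2))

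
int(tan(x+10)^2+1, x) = tan(x + 10) + C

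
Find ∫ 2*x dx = x^2 + C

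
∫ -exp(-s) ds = exp(-s) + C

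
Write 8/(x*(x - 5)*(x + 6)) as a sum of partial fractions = 4/(33*(x + 6)) + 8/(55*(x - 5)) - 4/(15*x)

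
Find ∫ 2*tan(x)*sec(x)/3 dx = 2*sec(x)/3 + C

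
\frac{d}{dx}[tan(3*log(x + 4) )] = 3/((x + 4)*cos(3*log(x + 4))^2)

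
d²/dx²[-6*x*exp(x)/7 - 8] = -6*x*exp(x)/7 - 12*exp(x)/7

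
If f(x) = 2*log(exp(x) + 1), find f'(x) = 2*exp(x)/(exp(x) + 1)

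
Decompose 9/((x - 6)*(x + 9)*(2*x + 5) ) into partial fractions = -36/(221*(2*x + 5)) + 3/(65*(x + 9)) + 3/(85*(x - 6))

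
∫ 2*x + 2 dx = x^2 + 2*x + C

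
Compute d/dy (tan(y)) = cos(y)^(-2)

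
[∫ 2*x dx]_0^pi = pi^2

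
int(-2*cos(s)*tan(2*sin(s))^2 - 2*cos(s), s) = -tan(2*sin(s)) + C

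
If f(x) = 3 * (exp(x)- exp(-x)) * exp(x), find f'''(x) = 24*exp(2*x)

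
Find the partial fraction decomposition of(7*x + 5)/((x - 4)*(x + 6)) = 37/(10*(x + 6)) + 33/(10*(x - 4))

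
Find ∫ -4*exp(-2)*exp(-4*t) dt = exp(-4*t - 2) + C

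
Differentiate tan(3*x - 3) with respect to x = 3*tan(3*x - 3)^2 + 3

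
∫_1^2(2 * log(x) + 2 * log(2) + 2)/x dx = -(log(2) + 1)^2 + (1 + log(4))^2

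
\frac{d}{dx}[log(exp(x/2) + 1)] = exp(x/2)/(2*exp(x/2) + 2)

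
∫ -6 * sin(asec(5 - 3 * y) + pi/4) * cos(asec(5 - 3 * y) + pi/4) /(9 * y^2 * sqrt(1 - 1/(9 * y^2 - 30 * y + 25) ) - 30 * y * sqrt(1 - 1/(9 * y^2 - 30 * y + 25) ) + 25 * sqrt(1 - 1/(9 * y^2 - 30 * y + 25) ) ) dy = sin(asec(5 - 3*y) + pi/4)^2 + C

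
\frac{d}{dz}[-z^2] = -2*z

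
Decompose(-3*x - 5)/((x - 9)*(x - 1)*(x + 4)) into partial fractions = 7/(65*(x + 4)) + 1/(5*(x - 1)) - 4/(13*(x - 9))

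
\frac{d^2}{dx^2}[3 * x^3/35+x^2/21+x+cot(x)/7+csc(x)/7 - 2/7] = 18*x/35 + 2/21 - 1/(7*sin(x)) + 2*cos(x)/(7*sin(x)^3) + 2/(7*sin(x)^3)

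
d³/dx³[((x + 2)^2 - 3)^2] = 24*x + 48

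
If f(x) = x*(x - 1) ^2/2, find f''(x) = 3*x - 2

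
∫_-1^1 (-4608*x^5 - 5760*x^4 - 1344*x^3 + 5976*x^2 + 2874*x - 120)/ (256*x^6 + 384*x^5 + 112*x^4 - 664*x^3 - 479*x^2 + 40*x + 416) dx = -3*log(65) + 3*log(545)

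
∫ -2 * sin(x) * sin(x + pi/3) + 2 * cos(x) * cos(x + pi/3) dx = sin(2*x + pi/3) + C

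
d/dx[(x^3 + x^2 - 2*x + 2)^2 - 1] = 6*x^5 + 10*x^4 - 12*x^3 + 16*x - 8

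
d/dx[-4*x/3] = -4/3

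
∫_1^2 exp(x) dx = -E + exp(2)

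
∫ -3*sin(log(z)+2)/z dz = 3*cos(log(z) + 2) + C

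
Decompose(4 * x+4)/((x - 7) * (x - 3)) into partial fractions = -4/(x - 3) + 8/(x - 7)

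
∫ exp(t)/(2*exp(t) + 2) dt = log(exp(t) + 1)/2 + C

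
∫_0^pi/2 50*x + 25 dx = -15*pi/2 - 16 + (4 + 5*pi/2)^2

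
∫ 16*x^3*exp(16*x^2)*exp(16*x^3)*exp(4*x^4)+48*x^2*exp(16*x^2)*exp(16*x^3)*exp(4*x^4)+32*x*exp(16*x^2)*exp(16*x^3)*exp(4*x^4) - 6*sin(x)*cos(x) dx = exp(4*x^2*(x + 2)^2) - 3*sin(x)^2 + C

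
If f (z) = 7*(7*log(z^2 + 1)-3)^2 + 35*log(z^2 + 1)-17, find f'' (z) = (-1372*z^2*log(z^2 + 1) + 3262*z^2 + 1372*log(z^2 + 1) - 518)/(z^4 + 2*z^2 + 1)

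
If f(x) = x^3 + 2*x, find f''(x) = 6*x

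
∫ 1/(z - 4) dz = log(8 - 2*z) + C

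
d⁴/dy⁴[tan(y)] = 24*tan(y)^5 + 40*tan(y)^3 + 16*tan(y)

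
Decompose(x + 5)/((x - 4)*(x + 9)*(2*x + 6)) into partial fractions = -1/(39*(x + 9)) - 1/(42*(x + 3)) + 9/(182*(x - 4))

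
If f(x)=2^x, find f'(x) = 2^x*log(2)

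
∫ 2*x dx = x^2 + C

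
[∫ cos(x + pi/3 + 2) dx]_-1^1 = -sin(1 + pi/3) + sin(pi/3 + 3)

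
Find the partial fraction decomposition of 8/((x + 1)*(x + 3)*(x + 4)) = 8/(3*(x + 4)) - 4/(x + 3) + 4/(3*(x + 1))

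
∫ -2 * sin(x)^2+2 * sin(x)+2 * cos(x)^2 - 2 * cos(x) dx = (sqrt(2)*sin(x + pi/4) - 1)^2 + C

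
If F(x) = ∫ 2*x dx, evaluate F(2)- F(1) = 3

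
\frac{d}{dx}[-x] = -1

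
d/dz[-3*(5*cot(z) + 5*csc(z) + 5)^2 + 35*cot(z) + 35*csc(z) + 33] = 5*(23*cos(z) + 23 + 30*cos(z)^2/sin(z) + 60*cos(z)/sin(z) + 30/sin(z))/sin(z)^2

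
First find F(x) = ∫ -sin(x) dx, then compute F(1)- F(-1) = 0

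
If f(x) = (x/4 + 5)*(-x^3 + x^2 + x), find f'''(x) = -6*x - 57/2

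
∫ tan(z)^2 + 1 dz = tan(z) + C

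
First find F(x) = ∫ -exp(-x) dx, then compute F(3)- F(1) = -exp(-1) + exp(-3)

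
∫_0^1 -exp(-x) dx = -1 + exp(-1)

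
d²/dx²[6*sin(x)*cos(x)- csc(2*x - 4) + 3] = -12*sin(2*x) - 8*cot(2*x - 4)^2*csc(2*x - 4) - 4*csc(2*x - 4)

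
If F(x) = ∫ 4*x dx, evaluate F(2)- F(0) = 8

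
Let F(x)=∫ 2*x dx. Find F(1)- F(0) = 1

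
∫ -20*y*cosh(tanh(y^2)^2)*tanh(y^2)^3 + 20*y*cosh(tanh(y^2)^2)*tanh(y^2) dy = 5*sinh(tanh(y^2)^2) + C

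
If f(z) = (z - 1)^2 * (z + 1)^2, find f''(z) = 12*z^2 - 4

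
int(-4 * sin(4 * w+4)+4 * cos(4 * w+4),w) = sin(4*w + 4) + cos(4*w + 4) + C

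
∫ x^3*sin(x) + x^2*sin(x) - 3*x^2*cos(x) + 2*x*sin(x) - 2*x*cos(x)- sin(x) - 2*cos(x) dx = (-x^3 - x^2 - 2*x + 1)*cos(x) + C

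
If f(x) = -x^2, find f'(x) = -2*x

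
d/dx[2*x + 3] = 2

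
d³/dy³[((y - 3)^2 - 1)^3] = 120*y^3 - 1080*y^2 + 3168*y - 3024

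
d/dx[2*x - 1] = 2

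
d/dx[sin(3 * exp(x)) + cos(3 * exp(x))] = 3*sqrt(2)*exp(x)*cos(3*exp(x) + pi/4)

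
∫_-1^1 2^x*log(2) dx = 3/2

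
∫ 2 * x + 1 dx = x^2 + x + C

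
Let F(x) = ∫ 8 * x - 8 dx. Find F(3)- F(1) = 16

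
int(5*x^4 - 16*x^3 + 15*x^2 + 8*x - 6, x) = x^5 - 4*x^4 + 5*x^3 + 4*x^2 - 6*x + C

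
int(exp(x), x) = exp(x) + C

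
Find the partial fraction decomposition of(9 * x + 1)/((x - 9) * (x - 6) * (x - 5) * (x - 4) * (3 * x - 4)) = 1053/(28336*(3*x - 4)) - 37/(80*(x - 4)) + 23/(22*(x - 5)) - 55/(84*(x - 6)) + 41/(690*(x - 9))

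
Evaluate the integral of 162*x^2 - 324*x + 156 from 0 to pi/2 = -3*pi + 2*(-3 + 3*pi/2)^3 + 54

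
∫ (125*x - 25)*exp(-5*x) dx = -25*x*exp(-5*x) + C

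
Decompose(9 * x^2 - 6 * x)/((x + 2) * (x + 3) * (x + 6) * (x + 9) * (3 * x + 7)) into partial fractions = -5103/(440*(3*x + 7)) + 87/(280*(x + 9)) - 10/(11*(x + 6)) + 11/(4*(x + 3)) + 12/(7*(x + 2))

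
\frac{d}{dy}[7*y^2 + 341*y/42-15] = 14*y + 341/42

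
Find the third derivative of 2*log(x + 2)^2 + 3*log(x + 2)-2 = (8*log(x + 2) - 6)/(x^3 + 6*x^2 + 12*x + 8)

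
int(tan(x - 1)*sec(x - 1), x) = sec(x - 1) + C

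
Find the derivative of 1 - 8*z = -8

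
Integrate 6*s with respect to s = 3*s^2 + C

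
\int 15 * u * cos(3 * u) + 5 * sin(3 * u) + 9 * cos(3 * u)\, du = (5*u + 3)*sin(3*u) + C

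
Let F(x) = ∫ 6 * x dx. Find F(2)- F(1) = 9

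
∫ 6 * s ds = 3*s^2 + C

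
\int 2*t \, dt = t^2 + C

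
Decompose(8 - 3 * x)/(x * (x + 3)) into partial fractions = -17/(3*(x + 3)) + 8/(3*x)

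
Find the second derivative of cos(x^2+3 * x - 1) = -4*x^2*cos(x^2 + 3*x - 1) - 12*x*cos(x^2 + 3*x - 1) - 2*sin(x^2 + 3*x - 1) - 9*cos(x^2 + 3*x - 1)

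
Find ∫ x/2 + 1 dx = x^2/4 + x + C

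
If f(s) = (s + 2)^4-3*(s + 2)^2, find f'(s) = 4*s^3 + 24*s^2 + 42*s + 20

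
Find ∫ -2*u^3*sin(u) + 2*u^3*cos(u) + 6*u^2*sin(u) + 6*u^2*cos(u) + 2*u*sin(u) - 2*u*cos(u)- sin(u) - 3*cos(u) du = -sqrt(2)*(-2*u^3 + 2*u + 1)*sin(u + pi/4) + C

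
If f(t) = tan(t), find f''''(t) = 24*tan(t)^5 + 40*tan(t)^3 + 16*tan(t)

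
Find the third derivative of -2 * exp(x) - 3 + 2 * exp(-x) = (-2*exp(2*x) - 2)*exp(-x)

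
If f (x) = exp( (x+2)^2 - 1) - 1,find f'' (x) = 4*x^2*exp(x^2 + 4*x + 3) + 16*x*exp(x^2 + 4*x + 3) + 18*exp(x^2 + 4*x + 3)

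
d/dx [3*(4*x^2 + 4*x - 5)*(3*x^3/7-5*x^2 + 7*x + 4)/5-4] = 36*x^4/7 - 1536*x^3/35 + 369*x^2/35 + 414*x/5 - 57/5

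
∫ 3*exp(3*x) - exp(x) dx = exp(3*x) - exp(x) + C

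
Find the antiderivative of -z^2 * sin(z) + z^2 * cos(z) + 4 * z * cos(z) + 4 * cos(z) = sqrt(2)*((z + 1)^2 + 1)*sin(z + pi/4) + C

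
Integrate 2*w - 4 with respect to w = w^2 - 4*w + C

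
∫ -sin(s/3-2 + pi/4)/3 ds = cos(s/3 - 2 + pi/4) + C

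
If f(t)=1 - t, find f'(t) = -1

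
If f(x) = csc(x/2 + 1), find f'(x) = -cot(x/2 + 1)*csc(x/2 + 1)/2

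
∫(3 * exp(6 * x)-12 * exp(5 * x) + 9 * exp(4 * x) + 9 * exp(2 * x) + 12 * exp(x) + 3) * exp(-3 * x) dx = ((exp(x) - 2)*exp(x) - 1)^3*exp(-3*x) + C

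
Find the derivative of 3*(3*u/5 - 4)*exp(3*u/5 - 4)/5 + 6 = 27*u*exp(3*u/5 - 4)/125 - 27*exp(3*u/5 - 4)/25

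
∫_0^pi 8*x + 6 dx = 6*pi + 4*pi^2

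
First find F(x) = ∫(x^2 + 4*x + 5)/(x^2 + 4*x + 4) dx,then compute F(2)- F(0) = 9/4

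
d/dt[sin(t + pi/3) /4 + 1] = cos(t + pi/3)/4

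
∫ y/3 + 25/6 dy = y^2/6 + 25*y/6 + C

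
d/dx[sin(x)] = cos(x)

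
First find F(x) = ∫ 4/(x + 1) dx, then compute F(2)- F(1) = -4*log(2) + 4*log(3)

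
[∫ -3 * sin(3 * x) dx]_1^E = cos(3*E) - cos(3)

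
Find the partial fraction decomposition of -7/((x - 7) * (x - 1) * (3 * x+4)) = -9/(25*(3*x + 4)) + 1/(6*(x - 1)) - 7/(150*(x - 7))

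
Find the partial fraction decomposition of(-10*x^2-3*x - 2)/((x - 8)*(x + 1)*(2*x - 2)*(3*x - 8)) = 219/(176*(3*x - 8)) + 1/(44*(x + 1)) - 3/(28*(x - 1)) - 37/(112*(x - 8))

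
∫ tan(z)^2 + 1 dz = tan(z) + C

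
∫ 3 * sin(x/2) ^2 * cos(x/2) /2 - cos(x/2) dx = (sin(x/2)^2 - 2)*sin(x/2) + C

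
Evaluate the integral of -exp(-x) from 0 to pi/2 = -1 + exp(-pi/2)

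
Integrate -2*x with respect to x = -x^2 + C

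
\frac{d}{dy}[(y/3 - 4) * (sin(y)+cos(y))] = -y*sin(y)/3 + y*cos(y)/3 + 13*sin(y)/3 - 11*cos(y)/3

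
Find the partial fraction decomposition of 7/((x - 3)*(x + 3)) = -7/(6*(x + 3)) + 7/(6*(x - 3))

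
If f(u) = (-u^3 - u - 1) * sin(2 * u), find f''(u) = 4*u^3*sin(2*u) - 12*u^2*cos(2*u) - 2*u*sin(2*u) + 4*sin(2*u) - 4*cos(2*u)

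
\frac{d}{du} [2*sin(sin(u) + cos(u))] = 2*sqrt(2)*cos(sqrt(2)*sin(u + pi/4))*cos(u + pi/4)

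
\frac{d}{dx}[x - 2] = 1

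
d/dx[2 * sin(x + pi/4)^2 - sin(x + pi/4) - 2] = 2*cos(2*x) - cos(x + pi/4)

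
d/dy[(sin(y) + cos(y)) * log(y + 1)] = sqrt(2)*(y*log(y + 1)*cos(y + pi/4) + log(y + 1)*cos(y + pi/4) + sin(y + pi/4))/(y + 1)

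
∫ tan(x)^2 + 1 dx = tan(x) + C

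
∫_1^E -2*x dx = 1 - exp(2)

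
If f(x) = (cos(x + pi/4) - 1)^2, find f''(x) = 2*sin(2*x) + 2*cos(x + pi/4)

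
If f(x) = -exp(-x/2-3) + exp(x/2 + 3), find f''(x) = (exp(x + 6) - 1)*exp(-x/2 - 3)/4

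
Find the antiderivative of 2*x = x^2 + C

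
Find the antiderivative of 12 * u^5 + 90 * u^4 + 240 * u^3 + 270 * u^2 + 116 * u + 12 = 2*u^6 + 18*u^5 + 60*u^4 + 90*u^3 + 58*u^2 + 12*u + C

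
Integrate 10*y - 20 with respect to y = 5*y^2 - 20*y + C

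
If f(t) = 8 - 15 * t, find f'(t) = -15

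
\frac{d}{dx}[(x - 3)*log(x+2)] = (x*log(x + 2) + x + 2*log(x + 2) - 3)/(x + 2)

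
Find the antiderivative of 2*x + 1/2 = x^2 + x/2 + C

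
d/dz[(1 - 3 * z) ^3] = -81*z^2 + 54*z - 9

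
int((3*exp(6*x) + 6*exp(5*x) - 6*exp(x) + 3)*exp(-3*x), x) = ((exp(x) + 1)*exp(x) - 1)^3*exp(-3*x) + C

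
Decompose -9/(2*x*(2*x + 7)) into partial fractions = 9/(7*(2*x + 7)) - 9/(14*x)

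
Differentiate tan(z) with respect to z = cos(z)^(-2)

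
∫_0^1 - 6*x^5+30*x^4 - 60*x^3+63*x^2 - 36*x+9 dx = 2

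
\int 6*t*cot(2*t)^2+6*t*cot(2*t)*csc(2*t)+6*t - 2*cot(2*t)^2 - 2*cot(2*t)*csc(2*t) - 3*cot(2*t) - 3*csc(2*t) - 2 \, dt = (1 - 3*t)/tan(t) + C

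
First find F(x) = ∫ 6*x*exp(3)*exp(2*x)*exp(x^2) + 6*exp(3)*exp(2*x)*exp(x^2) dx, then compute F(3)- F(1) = -3*exp(6) + 3*exp(18)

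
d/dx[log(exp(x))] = 1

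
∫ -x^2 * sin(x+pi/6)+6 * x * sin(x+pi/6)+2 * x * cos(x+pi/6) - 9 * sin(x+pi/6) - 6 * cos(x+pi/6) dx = (x - 3)^2*cos(x + pi/6) + C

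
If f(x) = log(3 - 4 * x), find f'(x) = 4/(4*x - 3)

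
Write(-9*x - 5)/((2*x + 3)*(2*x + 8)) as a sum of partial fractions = 17/(10*(2*x + 3)) - 31/(10*(x + 4))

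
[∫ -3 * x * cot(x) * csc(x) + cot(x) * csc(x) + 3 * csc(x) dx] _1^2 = -2*csc(1) + 5*csc(2)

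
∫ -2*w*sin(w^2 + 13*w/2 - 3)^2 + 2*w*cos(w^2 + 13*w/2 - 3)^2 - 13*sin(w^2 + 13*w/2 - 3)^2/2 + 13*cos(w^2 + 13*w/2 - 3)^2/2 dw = sin(2*w^2 + 13*w - 6)/2 + C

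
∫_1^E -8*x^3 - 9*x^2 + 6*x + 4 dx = (-2*E - 1)*(-2*E - 1 + exp(2) + exp(3)) - 3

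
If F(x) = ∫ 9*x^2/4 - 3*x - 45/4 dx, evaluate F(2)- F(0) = -45/2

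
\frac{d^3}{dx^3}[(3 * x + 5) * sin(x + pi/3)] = -3*x*cos(x + pi/3) - 9*sin(x + pi/3) - 5*cos(x + pi/3)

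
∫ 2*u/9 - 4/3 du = u^2/9 - 4*u/3 + C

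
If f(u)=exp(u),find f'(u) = exp(u)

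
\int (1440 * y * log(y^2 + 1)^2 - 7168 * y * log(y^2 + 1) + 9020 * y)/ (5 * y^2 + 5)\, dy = 2*(120*log(y^2 + 1)^2 - 896*log(y^2 + 1) + 2255)*log(y^2 + 1)/5 + C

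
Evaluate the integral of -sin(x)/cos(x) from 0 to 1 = log(cos(1))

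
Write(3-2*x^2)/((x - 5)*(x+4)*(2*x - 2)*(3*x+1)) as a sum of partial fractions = 75/(1408*(3*x + 1)) + 29/(990*(x + 4)) - 1/(160*(x - 1)) - 47/(1152*(x - 5))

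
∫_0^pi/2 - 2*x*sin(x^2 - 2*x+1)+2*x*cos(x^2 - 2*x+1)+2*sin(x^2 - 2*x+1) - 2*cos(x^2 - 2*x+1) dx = -sin(1) - cos(1) + sin((-1 + pi/2)^2) + cos((-1 + pi/2)^2)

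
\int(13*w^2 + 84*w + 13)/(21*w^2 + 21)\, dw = 13*w/21 + 2*log(w^2 + 1) + C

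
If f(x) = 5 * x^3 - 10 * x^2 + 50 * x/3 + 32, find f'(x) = 15*x^2 - 20*x + 50/3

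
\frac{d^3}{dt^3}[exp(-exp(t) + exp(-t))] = (-exp(6*t) + 3*exp(5*t) - 4*exp(4*t) - 4*exp(2*t) - 3*exp(t) - 1)*exp(-3*t - exp(t) + exp(-t))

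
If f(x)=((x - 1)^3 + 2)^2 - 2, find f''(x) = 30*x^4 - 120*x^3 + 180*x^2 - 96*x + 6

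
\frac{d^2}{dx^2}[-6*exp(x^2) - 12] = -24*x^2*exp(x^2) - 12*exp(x^2)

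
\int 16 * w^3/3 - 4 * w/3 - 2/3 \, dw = 4*w^4/3 - 2*w^2/3 - 2*w/3 + C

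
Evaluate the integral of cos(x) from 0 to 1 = sin(1)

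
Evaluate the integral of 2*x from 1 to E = -1 + exp(2)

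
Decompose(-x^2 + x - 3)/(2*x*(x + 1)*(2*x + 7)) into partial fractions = -15/(14*(2*x + 7)) + 1/(2*(x + 1)) - 3/(14*x)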